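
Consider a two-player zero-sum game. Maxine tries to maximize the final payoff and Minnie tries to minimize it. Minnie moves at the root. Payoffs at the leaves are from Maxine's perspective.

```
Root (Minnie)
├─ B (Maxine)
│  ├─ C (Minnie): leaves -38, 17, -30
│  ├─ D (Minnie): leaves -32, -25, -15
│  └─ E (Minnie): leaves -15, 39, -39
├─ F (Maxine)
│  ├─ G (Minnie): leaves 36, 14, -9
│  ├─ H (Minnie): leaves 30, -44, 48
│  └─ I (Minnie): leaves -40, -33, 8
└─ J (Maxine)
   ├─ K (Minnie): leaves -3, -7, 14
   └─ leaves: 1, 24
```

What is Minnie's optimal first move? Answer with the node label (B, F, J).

C (Minnie): min(-38, 17, -30) = -38
D (Minnie): min(-32, -25, -15) = -32
E (Minnie): min(-15, 39, -39) = -39
B (Maxine): max(-38, -32, -39) = -32
G (Minnie): min(36, 14, -9) = -9
H (Minnie): min(30, -44, 48) = -44
I (Minnie): min(-40, -33, 8) = -40
F (Maxine): max(-9, -44, -40) = -9
K (Minnie): min(-3, -7, 14) = -7
J (Maxine): max(-7, 1, 24) = 24
Root (Minnie): min(-32, -9, 24) = -32
Minnie picks the child with the lowest value: B (value -32).

B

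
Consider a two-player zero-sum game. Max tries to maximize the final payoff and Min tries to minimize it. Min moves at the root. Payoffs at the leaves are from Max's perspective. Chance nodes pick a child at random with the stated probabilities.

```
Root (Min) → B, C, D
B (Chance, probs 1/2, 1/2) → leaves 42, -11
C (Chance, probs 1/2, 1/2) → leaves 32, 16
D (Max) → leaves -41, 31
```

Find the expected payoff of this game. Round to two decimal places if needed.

B (Chance): 1/2·42 + 1/2·-11 = 15.5
C (Chance): 1/2·32 + 1/2·16 = 24
D (Max): max(-41, 31) = 31
Root (Min): min(15.5, 24, 31) = 15.5

15.5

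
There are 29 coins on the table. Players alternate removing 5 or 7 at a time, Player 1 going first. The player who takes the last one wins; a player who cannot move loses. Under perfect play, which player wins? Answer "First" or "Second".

i:   0  1  2  3  4  5  6  7  8  9 10 11 12 13 14 15 16 17 18 19 20 21 22 23 24 25 26 27 28 29
     L  L  L  L  L  W  W  W  W  W  W  W  L  L  L  L  L  W  W  W  W  W  W  W  L  L  L  L  L  W
Position 29 is W, so the first player wins.

First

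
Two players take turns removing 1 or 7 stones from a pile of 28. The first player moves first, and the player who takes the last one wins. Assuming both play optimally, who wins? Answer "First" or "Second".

Second

W/L table (W = player to move can force a win):
i:   0  1  2  3  4  5  6  7  8  9 10 11 12 13 14 15 16 17 18 19 20 21 22 23 24 25 26 27 28
     L  W  L  W  L  W  L  W  L  W  L  W  L  W  L  W  L  W  L  W  L  W  L  W  L  W  L  W  L
Position 28 is L, so the second player wins.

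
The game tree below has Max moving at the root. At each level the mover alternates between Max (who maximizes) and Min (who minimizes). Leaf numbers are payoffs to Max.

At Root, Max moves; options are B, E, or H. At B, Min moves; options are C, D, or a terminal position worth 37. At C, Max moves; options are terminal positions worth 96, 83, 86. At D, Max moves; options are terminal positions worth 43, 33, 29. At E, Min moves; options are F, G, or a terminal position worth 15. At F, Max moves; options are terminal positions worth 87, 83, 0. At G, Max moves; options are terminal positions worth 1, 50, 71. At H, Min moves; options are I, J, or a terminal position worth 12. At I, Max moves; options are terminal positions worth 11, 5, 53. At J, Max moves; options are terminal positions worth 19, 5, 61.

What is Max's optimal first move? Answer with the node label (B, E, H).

B

C (Max): max(96, 83, 86) = 96
D (Max): max(43, 33, 29) = 43
B (Min): min(96, 43, 37) = 37
F (Max): max(87, 83, 0) = 87
G (Max): max(1, 50, 71) = 71
E (Min): min(87, 71, 15) = 15
I (Max): max(11, 5, 53) = 53
J (Max): max(19, 5, 61) = 61
H (Min): min(53, 61, 12) = 12
Root (Max): max(37, 15, 12) = 37
Max picks the child with the highest value: B (value 37).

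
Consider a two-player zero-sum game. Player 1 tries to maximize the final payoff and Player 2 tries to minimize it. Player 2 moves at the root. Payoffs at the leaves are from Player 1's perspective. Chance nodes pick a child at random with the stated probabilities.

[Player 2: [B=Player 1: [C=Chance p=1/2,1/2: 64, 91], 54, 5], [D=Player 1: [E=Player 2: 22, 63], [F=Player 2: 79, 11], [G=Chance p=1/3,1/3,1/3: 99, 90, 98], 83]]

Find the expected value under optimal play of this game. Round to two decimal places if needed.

C (Chance): 1/2·64 + 1/2·91 = 77.5
B (Player 1): max(77.5, 54, 5) = 77.5
E (Player 2): min(22, 63) = 22
F (Player 2): min(79, 11) = 11
G (Chance): 1/3·99 + 1/3·90 + 1/3·98 = 95.67
D (Player 1): max(22, 11, 95.67, 83) = 95.67
Root (Player 2): min(77.5, 95.67) = 77.5

77.5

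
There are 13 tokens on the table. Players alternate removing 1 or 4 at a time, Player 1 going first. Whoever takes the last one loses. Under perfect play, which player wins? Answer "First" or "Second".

i:   0  1  2  3  4  5  6  7  8  9 10 11 12 13
     W  L  W  L  W  W  L  W  L  W  W  L  W  L
Position 13 is L, so the second player wins.

Second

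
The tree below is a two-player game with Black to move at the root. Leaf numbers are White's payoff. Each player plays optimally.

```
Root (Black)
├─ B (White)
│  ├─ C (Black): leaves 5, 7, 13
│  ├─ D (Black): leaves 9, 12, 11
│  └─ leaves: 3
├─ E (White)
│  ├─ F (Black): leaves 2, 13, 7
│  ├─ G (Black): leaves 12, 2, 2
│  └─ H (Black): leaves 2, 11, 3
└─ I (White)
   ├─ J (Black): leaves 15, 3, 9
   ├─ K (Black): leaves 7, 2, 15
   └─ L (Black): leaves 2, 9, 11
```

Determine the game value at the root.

2

C (Black): min(5, 7, 13) = 5
D (Black): min(9, 12, 11) = 9
B (White): max(5, 9, 3) = 9
F (Black): min(2, 13, 7) = 2
G (Black): min(12, 2, 2) = 2
H (Black): min(2, 11, 3) = 2
E (White): max(2, 2, 2) = 2
J (Black): min(15, 3, 9) = 3
K (Black): min(7, 2, 15) = 2
L (Black): min(2, 9, 11) = 2
I (White): max(3, 2, 2) = 3
Root (Black): min(9, 2, 3) = 2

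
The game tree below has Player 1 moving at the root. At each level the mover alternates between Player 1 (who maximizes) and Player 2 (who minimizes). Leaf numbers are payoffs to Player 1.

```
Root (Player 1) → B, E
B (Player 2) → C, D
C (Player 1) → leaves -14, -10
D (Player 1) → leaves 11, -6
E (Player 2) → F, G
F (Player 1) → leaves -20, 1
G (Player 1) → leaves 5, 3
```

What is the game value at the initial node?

C (Player 1): max(-14, -10) = -10
D (Player 1): max(11, -6) = 11
B (Player 2): min(-10, 11) = -10
F (Player 1): max(-20, 1) = 1
G (Player 1): max(5, 3) = 5
E (Player 2): min(1, 5) = 1
Root (Player 1): max(-10, 1) = 1

1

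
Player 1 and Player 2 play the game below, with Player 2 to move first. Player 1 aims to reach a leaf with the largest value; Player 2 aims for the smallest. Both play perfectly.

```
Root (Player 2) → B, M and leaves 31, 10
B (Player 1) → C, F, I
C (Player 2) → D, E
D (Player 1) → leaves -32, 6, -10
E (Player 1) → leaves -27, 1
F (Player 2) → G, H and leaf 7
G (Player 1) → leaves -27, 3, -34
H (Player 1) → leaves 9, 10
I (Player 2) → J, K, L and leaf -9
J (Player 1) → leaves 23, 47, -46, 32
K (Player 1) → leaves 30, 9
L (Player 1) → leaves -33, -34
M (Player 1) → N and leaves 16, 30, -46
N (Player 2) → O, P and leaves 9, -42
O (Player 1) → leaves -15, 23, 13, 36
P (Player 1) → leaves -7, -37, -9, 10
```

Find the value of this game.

D (Player 1): max(-32, 6, -10) = 6
E (Player 1): max(-27, 1) = 1
C (Player 2): min(6, 1) = 1
G (Player 1): max(-27, 3, -34) = 3
H (Player 1): max(9, 10) = 10
F (Player 2): min(3, 10, 7) = 3
J (Player 1): max(23, 47, -46, 32) = 47
K (Player 1): max(30, 9) = 30
L (Player 1): max(-33, -34) = -33
I (Player 2): min(47, 30, -33, -9) = -33
B (Player 1): max(1, 3, -33) = 3
O (Player 1): max(-15, 23, 13, 36) = 36
P (Player 1): max(-7, -37, -9, 10) = 10
N (Player 2): min(36, 10, 9, -42) = -42
M (Player 1): max(-42, 16, 30, -46) = 30
Root (Player 2): min(3, 30, 31, 10) = 3

3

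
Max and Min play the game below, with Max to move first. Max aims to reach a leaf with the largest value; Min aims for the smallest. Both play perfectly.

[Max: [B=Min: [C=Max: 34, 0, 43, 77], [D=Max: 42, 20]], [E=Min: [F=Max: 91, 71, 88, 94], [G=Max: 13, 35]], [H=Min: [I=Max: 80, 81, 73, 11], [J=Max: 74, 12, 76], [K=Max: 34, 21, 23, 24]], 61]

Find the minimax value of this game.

C (Max): max(34, 0, 43, 77) = 77
D (Max): max(42, 20) = 42
B (Min): min(77, 42) = 42
F (Max): max(91, 71, 88, 94) = 94
G (Max): max(13, 35) = 35
E (Min): min(94, 35) = 35
I (Max): max(80, 81, 73, 11) = 81
J (Max): max(74, 12, 76) = 76
K (Max): max(34, 21, 23, 24) = 34
H (Min): min(81, 76, 34) = 34
Root (Max): max(42, 35, 34, 61) = 61

61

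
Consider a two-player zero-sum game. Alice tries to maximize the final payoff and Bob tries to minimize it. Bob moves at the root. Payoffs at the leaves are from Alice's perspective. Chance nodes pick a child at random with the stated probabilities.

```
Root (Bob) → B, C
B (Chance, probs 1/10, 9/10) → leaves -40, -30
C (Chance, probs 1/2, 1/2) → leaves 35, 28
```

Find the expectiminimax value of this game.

-31

B (Chance): 1/10·-40 + 9/10·-30 = -31
C (Chance): 1/2·35 + 1/2·28 = 31.5
Root (Bob): min(-31, 31.5) = -31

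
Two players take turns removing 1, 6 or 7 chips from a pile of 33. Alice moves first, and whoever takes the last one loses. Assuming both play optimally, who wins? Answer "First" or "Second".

Compute winning (W) and losing (L) positions by backward induction:
i:   0  1  2  3  4  5  6  7  8  9 10 11 12 13 14 15 16 17 18 19 20 21 22 23 24 25 26 27 28 29 30 31 32 33
     W  L  W  L  W  L  W  W  W  W  W  W  W  L  W  L  W  L  W  W  W  W  W  W  W  L  W  L  W  L  W  W  W  W
Position 33 is W, so the first player wins.

First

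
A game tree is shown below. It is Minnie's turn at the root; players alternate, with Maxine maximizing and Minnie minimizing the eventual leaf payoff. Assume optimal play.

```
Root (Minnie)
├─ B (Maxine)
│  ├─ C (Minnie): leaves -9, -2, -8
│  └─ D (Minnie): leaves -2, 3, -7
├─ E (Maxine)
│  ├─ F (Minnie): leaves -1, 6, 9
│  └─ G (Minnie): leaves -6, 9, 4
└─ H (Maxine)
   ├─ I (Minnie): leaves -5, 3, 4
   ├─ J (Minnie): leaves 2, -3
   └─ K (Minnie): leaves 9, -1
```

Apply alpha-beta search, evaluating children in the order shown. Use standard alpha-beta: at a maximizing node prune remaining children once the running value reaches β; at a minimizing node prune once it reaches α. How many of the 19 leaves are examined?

C [α=-∞,β=+∞]: v=-9
D [α=-9,β=+∞]: v=-7
B [α=-∞,β=+∞]: v=-7
F [α=-∞,β=-7]: v=-1
E [α=-∞,β=-7]: v=-1 after child 1 ≥ β → β-cutoff, skip 1
I [α=-∞,β=-7]: v=-5
H [α=-∞,β=-7]: v=-5 after child 1 ≥ β → β-cutoff, skip 2
Root [α=-∞,β=+∞]: v=-7
Leaves evaluated: 12 of 19.

12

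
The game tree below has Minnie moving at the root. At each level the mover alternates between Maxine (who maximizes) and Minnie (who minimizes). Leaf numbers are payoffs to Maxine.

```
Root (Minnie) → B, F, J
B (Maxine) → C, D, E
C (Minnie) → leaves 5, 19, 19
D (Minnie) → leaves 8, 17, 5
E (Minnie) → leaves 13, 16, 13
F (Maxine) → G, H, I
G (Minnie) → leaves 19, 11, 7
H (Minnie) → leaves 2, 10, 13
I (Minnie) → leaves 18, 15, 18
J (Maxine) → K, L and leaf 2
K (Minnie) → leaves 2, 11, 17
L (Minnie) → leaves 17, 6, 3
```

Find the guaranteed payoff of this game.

3

C (Minnie): min(5, 19, 19) = 5
D (Minnie): min(8, 17, 5) = 5
E (Minnie): min(13, 16, 13) = 13
B (Maxine): max(5, 5, 13) = 13
G (Minnie): min(19, 11, 7) = 7
H (Minnie): min(2, 10, 13) = 2
I (Minnie): min(18, 15, 18) = 15
F (Maxine): max(7, 2, 15) = 15
K (Minnie): min(2, 11, 17) = 2
L (Minnie): min(17, 6, 3) = 3
J (Maxine): max(2, 3, 2) = 3
Root (Minnie): min(13, 15, 3) = 3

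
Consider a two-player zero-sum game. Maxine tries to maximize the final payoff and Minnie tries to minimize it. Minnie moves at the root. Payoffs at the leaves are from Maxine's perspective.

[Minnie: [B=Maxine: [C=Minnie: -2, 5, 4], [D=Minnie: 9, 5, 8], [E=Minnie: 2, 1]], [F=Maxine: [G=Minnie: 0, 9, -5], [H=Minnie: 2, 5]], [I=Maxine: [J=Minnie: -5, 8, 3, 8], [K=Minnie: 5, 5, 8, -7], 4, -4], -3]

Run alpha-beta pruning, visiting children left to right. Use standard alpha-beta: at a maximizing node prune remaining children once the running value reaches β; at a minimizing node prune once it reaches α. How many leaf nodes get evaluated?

22

C [α=-∞,β=+∞]: v=-2
D [α=-2,β=+∞]: v=5
E [α=5,β=+∞]: v=2 after child 1 ≤ α → α-cutoff, skip 1
B [α=-∞,β=+∞]: v=5
G [α=-∞,β=5]: v=-5
H [α=-5,β=5]: v=2
F [α=-∞,β=5]: v=2
J [α=-∞,β=2]: v=-5
K [α=-5,β=2]: v=-7
I [α=-∞,β=2]: v=4 after child 3 ≥ β → β-cutoff, skip 1
Root [α=-∞,β=+∞]: v=-3
Leaves evaluated: 22 of 24.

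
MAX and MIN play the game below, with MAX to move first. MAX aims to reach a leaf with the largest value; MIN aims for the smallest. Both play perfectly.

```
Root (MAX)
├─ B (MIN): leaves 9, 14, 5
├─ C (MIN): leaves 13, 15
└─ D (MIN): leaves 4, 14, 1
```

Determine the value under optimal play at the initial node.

B (MIN): min(9, 14, 5) = 5
C (MIN): min(13, 15) = 13
D (MIN): min(4, 14, 1) = 1
Root (MAX): max(5, 13, 1) = 13

13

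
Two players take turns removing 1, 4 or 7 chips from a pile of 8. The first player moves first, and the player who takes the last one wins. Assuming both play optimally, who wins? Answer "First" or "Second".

Compute winning (W) and losing (L) positions by backward induction:
i:   0  1  2  3  4  5  6  7  8
     L  W  L  W  W  L  W  W  L
Position 8 is L, so the second player wins.

Second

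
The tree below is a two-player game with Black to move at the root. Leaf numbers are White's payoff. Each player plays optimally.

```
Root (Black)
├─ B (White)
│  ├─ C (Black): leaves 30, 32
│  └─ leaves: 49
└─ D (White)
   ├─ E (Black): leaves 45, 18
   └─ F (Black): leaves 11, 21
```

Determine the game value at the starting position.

C (Black): min(30, 32) = 30
B (White): max(30, 49) = 49
E (Black): min(45, 18) = 18
F (Black): min(11, 21) = 11
D (White): max(18, 11) = 18
Root (Black): min(49, 18) = 18

18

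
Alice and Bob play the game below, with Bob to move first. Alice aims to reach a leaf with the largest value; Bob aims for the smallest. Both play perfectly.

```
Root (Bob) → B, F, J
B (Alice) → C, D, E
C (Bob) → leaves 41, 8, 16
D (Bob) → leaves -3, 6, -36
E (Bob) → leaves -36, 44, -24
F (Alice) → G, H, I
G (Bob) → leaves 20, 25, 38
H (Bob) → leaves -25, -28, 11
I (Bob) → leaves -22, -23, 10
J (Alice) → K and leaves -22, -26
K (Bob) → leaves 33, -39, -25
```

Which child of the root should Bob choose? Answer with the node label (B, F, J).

C (Bob): min(41, 8, 16) = 8
D (Bob): min(-3, 6, -36) = -36
E (Bob): min(-36, 44, -24) = -36
B (Alice): max(8, -36, -36) = 8
G (Bob): min(20, 25, 38) = 20
H (Bob): min(-25, -28, 11) = -28
I (Bob): min(-22, -23, 10) = -23
F (Alice): max(20, -28, -23) = 20
K (Bob): min(33, -39, -25) = -39
J (Alice): max(-39, -22, -26) = -22
Root (Bob): min(8, 20, -22) = -22
Bob picks the child with the lowest value: J (value -22).

J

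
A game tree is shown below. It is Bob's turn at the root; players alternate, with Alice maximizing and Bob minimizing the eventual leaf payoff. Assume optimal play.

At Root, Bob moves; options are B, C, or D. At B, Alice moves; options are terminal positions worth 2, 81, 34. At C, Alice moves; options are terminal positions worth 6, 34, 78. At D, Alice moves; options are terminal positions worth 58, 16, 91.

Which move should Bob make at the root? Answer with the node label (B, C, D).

B (Alice): max(2, 81, 34) = 81
C (Alice): max(6, 34, 78) = 78
D (Alice): max(58, 16, 91) = 91
Root (Bob): min(81, 78, 91) = 78
Bob picks the child with the lowest value: C (value 78).

C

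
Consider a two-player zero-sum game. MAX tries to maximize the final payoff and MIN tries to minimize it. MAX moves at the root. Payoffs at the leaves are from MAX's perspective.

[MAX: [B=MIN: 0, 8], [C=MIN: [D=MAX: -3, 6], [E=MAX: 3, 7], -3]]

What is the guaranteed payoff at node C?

D: max(-3, 6) = 6
E: max(3, 7) = 7
C: min(6, 7, -3) = -3

-3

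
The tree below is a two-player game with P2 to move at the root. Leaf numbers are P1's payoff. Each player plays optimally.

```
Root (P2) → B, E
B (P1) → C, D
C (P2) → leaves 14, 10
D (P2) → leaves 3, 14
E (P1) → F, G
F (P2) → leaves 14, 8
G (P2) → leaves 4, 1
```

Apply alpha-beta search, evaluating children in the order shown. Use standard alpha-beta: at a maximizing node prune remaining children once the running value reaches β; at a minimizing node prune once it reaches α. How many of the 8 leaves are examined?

6

C [α=-∞,β=+∞]: v=10
D [α=10,β=+∞]: v=3 after child 1 ≤ α → α-cutoff, skip 1
B [α=-∞,β=+∞]: v=10
F [α=-∞,β=10]: v=8
G [α=8,β=10]: v=4 after child 1 ≤ α → α-cutoff, skip 1
E [α=-∞,β=10]: v=8
Root [α=-∞,β=+∞]: v=8
Leaves evaluated: 6 of 8.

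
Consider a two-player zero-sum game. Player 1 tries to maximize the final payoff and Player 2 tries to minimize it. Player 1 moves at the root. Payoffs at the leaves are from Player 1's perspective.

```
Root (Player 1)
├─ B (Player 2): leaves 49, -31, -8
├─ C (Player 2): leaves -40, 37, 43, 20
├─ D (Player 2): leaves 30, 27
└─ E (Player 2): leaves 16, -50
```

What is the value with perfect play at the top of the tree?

27

B (Player 2): min(49, -31, -8) = -31
C (Player 2): min(-40, 37, 43, 20) = -40
D (Player 2): min(30, 27) = 27
E (Player 2): min(16, -50) = -50
Root (Player 1): max(-31, -40, 27, -50) = 27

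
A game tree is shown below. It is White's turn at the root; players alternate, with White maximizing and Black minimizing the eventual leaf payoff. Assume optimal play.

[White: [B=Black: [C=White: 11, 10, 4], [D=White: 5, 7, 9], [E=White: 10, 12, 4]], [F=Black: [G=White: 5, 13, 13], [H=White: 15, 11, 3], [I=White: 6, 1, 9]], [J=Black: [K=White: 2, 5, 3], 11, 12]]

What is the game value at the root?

9

C (White): max(11, 10, 4) = 11
D (White): max(5, 7, 9) = 9
E (White): max(10, 12, 4) = 12
B (Black): min(11, 9, 12) = 9
G (White): max(5, 13, 13) = 13
H (White): max(15, 11, 3) = 15
I (White): max(6, 1, 9) = 9
F (Black): min(13, 15, 9) = 9
K (White): max(2, 5, 3) = 5
J (Black): min(5, 11, 12) = 5
Root (White): max(9, 9, 5) = 9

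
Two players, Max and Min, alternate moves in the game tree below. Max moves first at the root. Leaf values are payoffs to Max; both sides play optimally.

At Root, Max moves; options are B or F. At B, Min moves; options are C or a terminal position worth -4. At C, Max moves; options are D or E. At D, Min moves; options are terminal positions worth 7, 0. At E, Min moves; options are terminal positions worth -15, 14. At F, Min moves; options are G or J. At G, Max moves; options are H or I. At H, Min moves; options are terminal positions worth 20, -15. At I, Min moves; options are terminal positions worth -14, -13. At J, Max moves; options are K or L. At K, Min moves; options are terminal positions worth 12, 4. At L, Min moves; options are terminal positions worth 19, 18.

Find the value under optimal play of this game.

D (Min): min(7, 0) = 0
E (Min): min(-15, 14) = -15
C (Max): max(0, -15) = 0
B (Min): min(0, -4) = -4
H (Min): min(20, -15) = -15
I (Min): min(-14, -13) = -14
G (Max): max(-15, -14) = -14
K (Min): min(12, 4) = 4
L (Min): min(19, 18) = 18
J (Max): max(4, 18) = 18
F (Min): min(-14, 18) = -14
Root (Max): max(-4, -14) = -4

-4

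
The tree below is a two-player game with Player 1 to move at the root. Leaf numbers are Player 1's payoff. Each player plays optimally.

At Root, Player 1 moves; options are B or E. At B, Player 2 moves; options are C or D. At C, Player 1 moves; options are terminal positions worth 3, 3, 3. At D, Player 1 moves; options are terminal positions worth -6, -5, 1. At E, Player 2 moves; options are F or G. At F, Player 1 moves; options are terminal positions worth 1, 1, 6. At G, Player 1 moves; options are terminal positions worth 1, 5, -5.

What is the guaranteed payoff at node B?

1

C: max(3, 3, 3) = 3
D: max(-6, -5, 1) = 1
B: min(3, 1) = 1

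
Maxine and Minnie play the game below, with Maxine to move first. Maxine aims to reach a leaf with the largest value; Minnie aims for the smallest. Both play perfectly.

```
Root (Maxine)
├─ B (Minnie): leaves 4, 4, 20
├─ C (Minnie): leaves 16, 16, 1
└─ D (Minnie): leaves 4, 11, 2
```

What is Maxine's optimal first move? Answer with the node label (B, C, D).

B (Minnie): min(4, 4, 20) = 4
C (Minnie): min(16, 16, 1) = 1
D (Minnie): min(4, 11, 2) = 2
Root (Maxine): max(4, 1, 2) = 4
Maxine picks the child with the highest value: B (value 4).

B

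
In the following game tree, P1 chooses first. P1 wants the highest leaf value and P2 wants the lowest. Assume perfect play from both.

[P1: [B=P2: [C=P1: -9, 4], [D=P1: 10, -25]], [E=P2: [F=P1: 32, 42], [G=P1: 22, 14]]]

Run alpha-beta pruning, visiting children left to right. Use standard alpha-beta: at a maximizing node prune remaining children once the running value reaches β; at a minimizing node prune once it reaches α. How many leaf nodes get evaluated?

7

C [α=-∞,β=+∞]: v=4
D [α=-∞,β=4]: v=10 after child 1 ≥ β → β-cutoff, skip 1
B [α=-∞,β=+∞]: v=4
F [α=4,β=+∞]: v=42
G [α=4,β=42]: v=22
E [α=4,β=+∞]: v=22
Root [α=-∞,β=+∞]: v=22
Leaves evaluated: 7 of 8.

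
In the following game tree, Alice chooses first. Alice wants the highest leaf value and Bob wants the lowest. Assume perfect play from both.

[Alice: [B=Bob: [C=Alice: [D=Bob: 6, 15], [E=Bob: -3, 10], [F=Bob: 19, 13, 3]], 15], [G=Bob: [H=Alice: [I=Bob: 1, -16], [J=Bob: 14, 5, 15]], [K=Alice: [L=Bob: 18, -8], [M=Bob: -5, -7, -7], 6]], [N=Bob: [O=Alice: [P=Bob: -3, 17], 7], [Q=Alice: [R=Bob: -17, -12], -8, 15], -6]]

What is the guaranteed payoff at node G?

I: min(1, -16) = -16
J: min(14, 5, 15) = 5
H: max(-16, 5) = 5
L: min(18, -8) = -8
M: min(-5, -7, -7) = -7
K: max(-8, -7, 6) = 6
G: min(5, 6) = 5

5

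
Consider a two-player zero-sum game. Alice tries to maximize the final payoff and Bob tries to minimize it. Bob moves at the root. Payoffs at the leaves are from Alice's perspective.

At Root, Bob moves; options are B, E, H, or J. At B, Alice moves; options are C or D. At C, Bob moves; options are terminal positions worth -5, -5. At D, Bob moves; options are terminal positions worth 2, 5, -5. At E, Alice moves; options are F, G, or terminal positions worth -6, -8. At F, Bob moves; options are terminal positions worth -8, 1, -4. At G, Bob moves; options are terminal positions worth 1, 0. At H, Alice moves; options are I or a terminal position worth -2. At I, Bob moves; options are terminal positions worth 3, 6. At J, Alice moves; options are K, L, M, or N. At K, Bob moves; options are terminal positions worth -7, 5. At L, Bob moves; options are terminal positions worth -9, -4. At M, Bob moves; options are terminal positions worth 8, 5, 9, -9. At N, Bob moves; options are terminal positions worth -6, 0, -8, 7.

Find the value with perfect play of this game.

-7

C (Bob): min(-5, -5) = -5
D (Bob): min(2, 5, -5) = -5
B (Alice): max(-5, -5) = -5
F (Bob): min(-8, 1, -4) = -8
G (Bob): min(1, 0) = 0
E (Alice): max(-8, 0, -6, -8) = 0
I (Bob): min(3, 6) = 3
H (Alice): max(3, -2) = 3
K (Bob): min(-7, 5) = -7
L (Bob): min(-9, -4) = -9
M (Bob): min(8, 5, 9, -9) = -9
N (Bob): min(-6, 0, -8, 7) = -8
J (Alice): max(-7, -9, -9, -8) = -7
Root (Bob): min(-5, 0, 3, -7) = -7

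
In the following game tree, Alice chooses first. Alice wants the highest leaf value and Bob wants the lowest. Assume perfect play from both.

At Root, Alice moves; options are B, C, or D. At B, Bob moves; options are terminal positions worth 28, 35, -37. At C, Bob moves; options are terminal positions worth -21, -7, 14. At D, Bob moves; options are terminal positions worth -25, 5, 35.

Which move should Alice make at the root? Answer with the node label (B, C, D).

B (Bob): min(28, 35, -37) = -37
C (Bob): min(-21, -7, 14) = -21
D (Bob): min(-25, 5, 35) = -25
Root (Alice): max(-37, -21, -25) = -21
Alice picks the child with the highest value: C (value -21).

C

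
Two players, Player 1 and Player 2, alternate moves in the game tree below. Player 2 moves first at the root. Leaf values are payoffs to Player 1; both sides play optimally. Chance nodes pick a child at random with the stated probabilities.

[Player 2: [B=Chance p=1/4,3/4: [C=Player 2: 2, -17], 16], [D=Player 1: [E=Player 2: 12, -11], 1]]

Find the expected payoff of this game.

C (Player 2): min(2, -17) = -17
B (Chance): 1/4·-17 + 3/4·16 = 7.75
E (Player 2): min(12, -11) = -11
D (Player 1): max(-11, 1) = 1
Root (Player 2): min(7.75, 1) = 1

1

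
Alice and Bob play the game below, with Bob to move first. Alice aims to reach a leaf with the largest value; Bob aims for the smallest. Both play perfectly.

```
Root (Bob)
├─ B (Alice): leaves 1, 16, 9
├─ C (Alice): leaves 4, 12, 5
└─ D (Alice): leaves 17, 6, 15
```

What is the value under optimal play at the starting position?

B (Alice): max(1, 16, 9) = 16
C (Alice): max(4, 12, 5) = 12
D (Alice): max(17, 6, 15) = 17
Root (Bob): min(16, 12, 17) = 12

12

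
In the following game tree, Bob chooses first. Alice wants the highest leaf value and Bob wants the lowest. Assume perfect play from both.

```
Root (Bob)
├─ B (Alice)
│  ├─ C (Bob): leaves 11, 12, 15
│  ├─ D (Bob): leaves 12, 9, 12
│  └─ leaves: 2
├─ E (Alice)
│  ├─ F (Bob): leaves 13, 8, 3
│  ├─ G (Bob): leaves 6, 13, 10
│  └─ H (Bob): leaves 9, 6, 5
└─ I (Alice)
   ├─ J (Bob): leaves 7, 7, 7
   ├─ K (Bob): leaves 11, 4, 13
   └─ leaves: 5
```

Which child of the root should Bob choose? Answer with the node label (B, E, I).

E

C (Bob): min(11, 12, 15) = 11
D (Bob): min(12, 9, 12) = 9
B (Alice): max(11, 9, 2) = 11
F (Bob): min(13, 8, 3) = 3
G (Bob): min(6, 13, 10) = 6
H (Bob): min(9, 6, 5) = 5
E (Alice): max(3, 6, 5) = 6
J (Bob): min(7, 7, 7) = 7
K (Bob): min(11, 4, 13) = 4
I (Alice): max(7, 4, 5) = 7
Root (Bob): min(11, 6, 7) = 6
Bob picks the child with the lowest value: E (value 6).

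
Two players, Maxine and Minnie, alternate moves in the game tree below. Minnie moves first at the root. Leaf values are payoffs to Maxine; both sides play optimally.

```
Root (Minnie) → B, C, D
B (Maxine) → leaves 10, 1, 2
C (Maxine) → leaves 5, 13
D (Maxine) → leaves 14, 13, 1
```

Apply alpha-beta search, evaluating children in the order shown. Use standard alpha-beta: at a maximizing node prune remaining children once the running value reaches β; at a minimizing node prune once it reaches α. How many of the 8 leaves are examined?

6

B [α=-∞,β=+∞]: v=10
C [α=-∞,β=10]: v=13
D [α=-∞,β=10]: v=14 after child 1 ≥ β → β-cutoff, skip 2
Root [α=-∞,β=+∞]: v=10
Leaves evaluated: 6 of 8.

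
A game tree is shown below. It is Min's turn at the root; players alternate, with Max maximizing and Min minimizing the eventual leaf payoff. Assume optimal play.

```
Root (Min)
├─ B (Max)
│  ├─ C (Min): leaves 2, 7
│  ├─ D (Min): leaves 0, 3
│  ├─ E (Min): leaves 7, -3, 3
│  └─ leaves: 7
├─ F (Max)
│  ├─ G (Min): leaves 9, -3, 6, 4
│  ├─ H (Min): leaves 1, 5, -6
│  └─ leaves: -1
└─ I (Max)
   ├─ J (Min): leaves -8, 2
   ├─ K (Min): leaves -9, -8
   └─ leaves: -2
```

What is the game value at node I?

-2

J: min(-8, 2) = -8
K: min(-9, -8) = -9
I: max(-8, -9, -2) = -2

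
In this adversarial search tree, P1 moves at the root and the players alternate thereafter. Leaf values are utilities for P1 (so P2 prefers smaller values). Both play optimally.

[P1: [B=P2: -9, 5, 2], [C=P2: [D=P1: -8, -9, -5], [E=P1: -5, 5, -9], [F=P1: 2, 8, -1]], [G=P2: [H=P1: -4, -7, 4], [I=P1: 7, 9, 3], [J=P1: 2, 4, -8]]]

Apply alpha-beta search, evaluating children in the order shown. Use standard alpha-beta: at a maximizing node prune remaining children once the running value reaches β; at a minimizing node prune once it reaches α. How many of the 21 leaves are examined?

B [α=-∞,β=+∞]: v=-9
D [α=-9,β=+∞]: v=-5
E [α=-9,β=-5]: v=-5 after child 1 ≥ β → β-cutoff, skip 2
F [α=-9,β=-5]: v=2 after child 1 ≥ β → β-cutoff, skip 2
C [α=-9,β=+∞]: v=-5
H [α=-5,β=+∞]: v=4
I [α=-5,β=4]: v=7 after child 1 ≥ β → β-cutoff, skip 2
J [α=-5,β=4]: v=4 after child 2 ≥ β → β-cutoff, skip 1
G [α=-5,β=+∞]: v=4
Root [α=-∞,β=+∞]: v=4
Leaves evaluated: 14 of 21.

14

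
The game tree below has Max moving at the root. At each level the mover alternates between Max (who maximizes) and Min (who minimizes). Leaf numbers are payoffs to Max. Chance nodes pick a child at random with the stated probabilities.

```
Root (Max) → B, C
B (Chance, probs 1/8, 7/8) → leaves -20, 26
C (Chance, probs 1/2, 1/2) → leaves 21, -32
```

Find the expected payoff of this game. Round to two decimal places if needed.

B (Chance): 1/8·-20 + 7/8·26 = 20.25
C (Chance): 1/2·21 + 1/2·-32 = -5.5
Root (Max): max(20.25, -5.5) = 20.25

20.25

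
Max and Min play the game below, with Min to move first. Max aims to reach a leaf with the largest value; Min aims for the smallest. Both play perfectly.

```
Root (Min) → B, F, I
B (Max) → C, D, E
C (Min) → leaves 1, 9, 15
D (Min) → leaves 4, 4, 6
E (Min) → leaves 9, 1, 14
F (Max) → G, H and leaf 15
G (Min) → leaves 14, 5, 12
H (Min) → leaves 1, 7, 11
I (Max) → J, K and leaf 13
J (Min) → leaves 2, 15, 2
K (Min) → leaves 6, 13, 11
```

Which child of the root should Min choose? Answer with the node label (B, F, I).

C (Min): min(1, 9, 15) = 1
D (Min): min(4, 4, 6) = 4
E (Min): min(9, 1, 14) = 1
B (Max): max(1, 4, 1) = 4
G (Min): min(14, 5, 12) = 5
H (Min): min(1, 7, 11) = 1
F (Max): max(5, 1, 15) = 15
J (Min): min(2, 15, 2) = 2
K (Min): min(6, 13, 11) = 6
I (Max): max(2, 6, 13) = 13
Root (Min): min(4, 15, 13) = 4
Min picks the child with the lowest value: B (value 4).

B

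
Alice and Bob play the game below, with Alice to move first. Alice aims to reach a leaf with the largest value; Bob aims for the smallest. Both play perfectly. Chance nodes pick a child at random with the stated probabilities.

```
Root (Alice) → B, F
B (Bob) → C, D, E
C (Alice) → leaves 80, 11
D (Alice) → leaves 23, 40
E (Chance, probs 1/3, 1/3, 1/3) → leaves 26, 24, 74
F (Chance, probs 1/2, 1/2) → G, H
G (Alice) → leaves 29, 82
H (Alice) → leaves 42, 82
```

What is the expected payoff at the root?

C (Alice): max(80, 11) = 80
D (Alice): max(23, 40) = 40
E (Chance): 1/3·26 + 1/3·24 + 1/3·74 = 41.33
B (Bob): min(80, 40, 41.33) = 40
G (Alice): max(29, 82) = 82
H (Alice): max(42, 82) = 82
F (Chance): 1/2·82 + 1/2·82 = 82
Root (Alice): max(40, 82) = 82

82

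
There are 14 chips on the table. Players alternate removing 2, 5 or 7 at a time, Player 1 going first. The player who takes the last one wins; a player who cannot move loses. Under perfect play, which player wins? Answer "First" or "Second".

i:   0  1  2  3  4  5  6  7  8  9 10 11 12 13 14
     L  L  W  W  L  W  W  W  W  W  L  W  W  L  L
Position 14 is L, so the second player wins.

Second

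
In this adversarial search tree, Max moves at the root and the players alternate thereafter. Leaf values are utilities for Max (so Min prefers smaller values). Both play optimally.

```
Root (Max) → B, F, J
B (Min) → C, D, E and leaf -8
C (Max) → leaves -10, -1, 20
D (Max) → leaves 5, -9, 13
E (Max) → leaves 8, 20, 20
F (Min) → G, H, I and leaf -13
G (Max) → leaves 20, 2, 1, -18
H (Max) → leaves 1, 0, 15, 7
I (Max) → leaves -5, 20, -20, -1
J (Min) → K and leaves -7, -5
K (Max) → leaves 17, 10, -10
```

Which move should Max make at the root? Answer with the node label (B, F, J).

C (Max): max(-10, -1, 20) = 20
D (Max): max(5, -9, 13) = 13
E (Max): max(8, 20, 20) = 20
B (Min): min(20, 13, 20, -8) = -8
G (Max): max(20, 2, 1, -18) = 20
H (Max): max(1, 0, 15, 7) = 15
I (Max): max(-5, 20, -20, -1) = 20
F (Min): min(20, 15, 20, -13) = -13
K (Max): max(17, 10, -10) = 17
J (Min): min(17, -7, -5) = -7
Root (Max): max(-8, -13, -7) = -7
Max picks the child with the highest value: J (value -7).

J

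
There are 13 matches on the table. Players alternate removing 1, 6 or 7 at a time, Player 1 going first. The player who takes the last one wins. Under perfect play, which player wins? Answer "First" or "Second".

First

Compute winning (W) and losing (L) positions by backward induction:
i:   0  1  2  3  4  5  6  7  8  9 10 11 12 13
     L  W  L  W  L  W  W  W  W  W  W  W  L  W
Position 13 is W, so the first player wins.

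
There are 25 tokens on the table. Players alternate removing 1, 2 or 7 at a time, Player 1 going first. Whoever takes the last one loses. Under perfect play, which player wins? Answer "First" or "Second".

Second

W/L table (W = player to move can force a win):
i:   0  1  2  3  4  5  6  7  8  9 10 11 12 13 14 15 16 17 18 19 20 21 22 23 24 25
     W  L  W  W  L  W  W  L  W  W  L  W  W  L  W  W  L  W  W  L  W  W  L  W  W  L
Position 25 is L, so the second player wins.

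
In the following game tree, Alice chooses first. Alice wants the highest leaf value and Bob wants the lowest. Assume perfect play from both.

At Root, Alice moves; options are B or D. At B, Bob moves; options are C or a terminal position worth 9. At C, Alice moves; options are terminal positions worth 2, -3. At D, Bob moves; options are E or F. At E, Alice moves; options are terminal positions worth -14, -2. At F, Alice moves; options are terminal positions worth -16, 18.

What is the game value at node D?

-2

E: max(-14, -2) = -2
F: max(-16, 18) = 18
D: min(-2, 18) = -2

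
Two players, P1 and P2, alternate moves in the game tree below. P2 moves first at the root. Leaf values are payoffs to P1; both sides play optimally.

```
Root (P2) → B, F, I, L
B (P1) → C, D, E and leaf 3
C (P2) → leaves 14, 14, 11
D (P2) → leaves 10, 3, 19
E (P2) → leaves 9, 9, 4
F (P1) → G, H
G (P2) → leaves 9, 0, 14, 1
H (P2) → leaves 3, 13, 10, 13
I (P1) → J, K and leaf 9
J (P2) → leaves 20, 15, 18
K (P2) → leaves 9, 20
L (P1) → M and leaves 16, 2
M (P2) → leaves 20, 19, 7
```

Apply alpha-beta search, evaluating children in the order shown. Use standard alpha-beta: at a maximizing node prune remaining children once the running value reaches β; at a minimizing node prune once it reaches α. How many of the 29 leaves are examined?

20

C [α=-∞,β=+∞]: v=11
D [α=11,β=+∞]: v=10 after child 1 ≤ α → α-cutoff, skip 2
E [α=11,β=+∞]: v=9 after child 1 ≤ α → α-cutoff, skip 2
B [α=-∞,β=+∞]: v=11
G [α=-∞,β=11]: v=0
H [α=0,β=11]: v=3
F [α=-∞,β=11]: v=3
J [α=-∞,β=3]: v=15
I [α=-∞,β=3]: v=15 after child 1 ≥ β → β-cutoff, skip 2
M [α=-∞,β=3]: v=7
L [α=-∞,β=3]: v=7 after child 1 ≥ β → β-cutoff, skip 2
Root [α=-∞,β=+∞]: v=3
Leaves evaluated: 20 of 29.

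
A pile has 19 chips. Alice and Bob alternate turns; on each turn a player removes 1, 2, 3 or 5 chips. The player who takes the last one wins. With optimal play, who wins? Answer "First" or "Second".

First

Compute winning (W) and losing (L) positions by backward induction:
i:   0  1  2  3  4  5  6  7  8  9 10 11 12 13 14 15 16 17 18 19
     L  W  W  W  L  W  W  W  L  W  W  W  L  W  W  W  L  W  W  W
Position 19 is W, so the first player wins.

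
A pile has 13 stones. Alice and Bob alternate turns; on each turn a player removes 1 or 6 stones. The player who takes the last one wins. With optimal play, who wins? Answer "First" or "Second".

Mark each pile size as W (mover wins) or L (mover loses):
i:   0  1  2  3  4  5  6  7  8  9 10 11 12 13
     L  W  L  W  L  W  W  L  W  L  W  L  W  W
Position 13 is W, so the first player wins.

First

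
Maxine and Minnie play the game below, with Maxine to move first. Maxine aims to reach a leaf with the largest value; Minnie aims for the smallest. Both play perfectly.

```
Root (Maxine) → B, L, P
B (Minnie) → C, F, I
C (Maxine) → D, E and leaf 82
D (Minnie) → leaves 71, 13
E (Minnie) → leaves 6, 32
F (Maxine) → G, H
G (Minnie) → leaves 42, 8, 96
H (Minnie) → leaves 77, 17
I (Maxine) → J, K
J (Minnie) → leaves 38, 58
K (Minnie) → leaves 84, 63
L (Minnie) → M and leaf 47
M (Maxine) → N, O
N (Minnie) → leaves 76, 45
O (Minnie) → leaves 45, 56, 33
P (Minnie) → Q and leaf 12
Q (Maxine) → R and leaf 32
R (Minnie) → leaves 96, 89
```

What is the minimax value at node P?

12

R: min(96, 89) = 89
Q: max(89, 32) = 89
P: min(89, 12) = 12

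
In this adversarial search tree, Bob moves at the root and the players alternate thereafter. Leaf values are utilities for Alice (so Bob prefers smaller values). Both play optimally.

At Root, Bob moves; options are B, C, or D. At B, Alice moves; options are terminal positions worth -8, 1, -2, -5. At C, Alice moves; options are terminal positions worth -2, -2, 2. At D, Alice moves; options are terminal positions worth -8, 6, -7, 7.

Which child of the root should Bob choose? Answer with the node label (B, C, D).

B

B (Alice): max(-8, 1, -2, -5) = 1
C (Alice): max(-2, -2, 2) = 2
D (Alice): max(-8, 6, -7, 7) = 7
Root (Bob): min(1, 2, 7) = 1
Bob picks the child with the lowest value: B (value 1).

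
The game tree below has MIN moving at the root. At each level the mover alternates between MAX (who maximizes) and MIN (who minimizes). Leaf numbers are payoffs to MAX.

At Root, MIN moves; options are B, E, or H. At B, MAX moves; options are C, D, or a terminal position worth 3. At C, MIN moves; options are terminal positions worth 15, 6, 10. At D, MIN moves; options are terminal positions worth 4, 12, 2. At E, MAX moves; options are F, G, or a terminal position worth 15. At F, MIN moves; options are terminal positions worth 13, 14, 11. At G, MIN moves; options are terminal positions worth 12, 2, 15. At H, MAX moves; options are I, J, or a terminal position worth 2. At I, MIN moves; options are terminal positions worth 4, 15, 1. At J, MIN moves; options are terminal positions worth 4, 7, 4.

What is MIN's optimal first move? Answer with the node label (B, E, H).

H

C (MIN): min(15, 6, 10) = 6
D (MIN): min(4, 12, 2) = 2
B (MAX): max(6, 2, 3) = 6
F (MIN): min(13, 14, 11) = 11
G (MIN): min(12, 2, 15) = 2
E (MAX): max(11, 2, 15) = 15
I (MIN): min(4, 15, 1) = 1
J (MIN): min(4, 7, 4) = 4
H (MAX): max(1, 4, 2) = 4
Root (MIN): min(6, 15, 4) = 4
MIN picks the child with the lowest value: H (value 4).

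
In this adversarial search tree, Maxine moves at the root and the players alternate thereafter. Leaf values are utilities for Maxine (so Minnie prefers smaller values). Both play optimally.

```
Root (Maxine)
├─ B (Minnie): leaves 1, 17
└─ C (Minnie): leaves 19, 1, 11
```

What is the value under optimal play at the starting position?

1

B (Minnie): min(1, 17) = 1
C (Minnie): min(19, 1, 11) = 1
Root (Maxine): max(1, 1) = 1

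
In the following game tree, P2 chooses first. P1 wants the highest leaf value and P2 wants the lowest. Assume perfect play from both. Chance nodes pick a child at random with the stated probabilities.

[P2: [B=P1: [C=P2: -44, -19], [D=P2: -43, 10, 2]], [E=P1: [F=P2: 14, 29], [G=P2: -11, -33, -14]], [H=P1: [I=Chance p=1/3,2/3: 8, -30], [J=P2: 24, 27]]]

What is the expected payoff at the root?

C (P2): min(-44, -19) = -44
D (P2): min(-43, 10, 2) = -43
B (P1): max(-44, -43) = -43
F (P2): min(14, 29) = 14
G (P2): min(-11, -33, -14) = -33
E (P1): max(14, -33) = 14
I (Chance): 1/3·8 + 2/3·-30 = -17.33
J (P2): min(24, 27) = 24
H (P1): max(-17.33, 24) = 24
Root (P2): min(-43, 14, 24) = -43

-43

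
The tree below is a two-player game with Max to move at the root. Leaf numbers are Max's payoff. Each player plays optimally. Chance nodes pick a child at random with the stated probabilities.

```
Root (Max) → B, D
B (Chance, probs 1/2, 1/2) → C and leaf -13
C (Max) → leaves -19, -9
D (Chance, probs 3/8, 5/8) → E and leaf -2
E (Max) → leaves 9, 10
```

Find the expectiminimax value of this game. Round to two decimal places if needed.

C (Max): max(-19, -9) = -9
B (Chance): 1/2·-9 + 1/2·-13 = -11
E (Max): max(9, 10) = 10
D (Chance): 3/8·10 + 5/8·-2 = 2.5
Root (Max): max(-11, 2.5) = 2.5

2.5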